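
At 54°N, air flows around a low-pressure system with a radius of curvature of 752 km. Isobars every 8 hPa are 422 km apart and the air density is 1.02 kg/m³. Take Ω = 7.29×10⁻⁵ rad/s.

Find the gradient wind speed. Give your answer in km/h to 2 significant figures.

49 km/h

Coriolis parameter at 54°N:
f = 2Ω sin φ = 2 × 7.29×10⁻⁵ × sin 54° = 1.18×10⁻⁴ s⁻¹
Pressure gradient: |∂P/∂n| = 800 Pa / 422000 m = 1.90×10⁻³ Pa/m
Geostrophic speed: V_g = |∂P/∂n|/(fρ) = 1.90×10⁻³/(1.18×10⁻⁴ × 1.02) = 15.8 m/s
Around a low, centrifugal force acts outward with Coriolis, so pressure-gradient force balances both:
(1/ρ)|∂P/∂n| = fV + V²/R  →  V² + fR·V − fR·V_g = 0
With fR = 1.18×10⁻⁴ × 752×10³ m = 88.7 m/s:
V = [−fR + √((fR)² + 4 fR V_g)]/2 = [−88.7 + √(88.7² + 4×88.7×15.8)]/2 = 13.7 m/s
Subgeostrophic (V < V_g = 15.8 m/s), as expected around a low.
Converting: 13.7 m/s × 3.6 = 49 km/h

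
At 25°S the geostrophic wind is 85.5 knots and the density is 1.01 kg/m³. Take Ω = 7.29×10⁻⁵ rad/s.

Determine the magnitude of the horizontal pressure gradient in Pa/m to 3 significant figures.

Coriolis parameter at 25°S:
f = 2Ω sin φ = 2 × 7.29×10⁻⁵ × sin 25° = 6.16×10⁻⁵ s⁻¹
Wind speed in SI: 85.5 knots = 44.0 m/s
Geostrophic balance rearranged: |∂P/∂n| = f ρ V_g
|∂P/∂n| = 6.16×10⁻⁵ × 1.01 × 44.0 = 2.74×10⁻³ Pa/m

2.74×10⁻³ Pa/m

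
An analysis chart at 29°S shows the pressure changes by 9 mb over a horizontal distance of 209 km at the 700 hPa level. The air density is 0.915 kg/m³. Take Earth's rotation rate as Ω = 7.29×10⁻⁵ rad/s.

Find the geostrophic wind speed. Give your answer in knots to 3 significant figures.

Coriolis parameter at 29°S:
f = 2Ω sin φ = 2 × 7.29×10⁻⁵ × sin 29° = 7.07×10⁻⁵ s⁻¹
Pressure gradient: |∂P/∂n| = 900 Pa / 209000 m = 4.31×10⁻³ Pa/m
Geostrophic balance (pressure-gradient force = Coriolis force):
V_g = (1/(fρ)) |∂P/∂n| = 4.31×10⁻³ / (7.07×10⁻⁵ × 0.915) = 66.6 m/s
Converting: 66.6 m/s × 1.944 = 129 knots

129 knots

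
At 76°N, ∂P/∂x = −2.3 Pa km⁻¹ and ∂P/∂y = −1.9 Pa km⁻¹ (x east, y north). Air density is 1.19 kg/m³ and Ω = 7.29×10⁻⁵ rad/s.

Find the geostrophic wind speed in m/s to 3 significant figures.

Coriolis parameter at 76°N:
f = 2Ω sin φ = 2 × 7.29×10⁻⁵ × sin 76° = 1.41×10⁻⁴ s⁻¹
Component geostrophic relations (x east, y north):
u_g = −(1/(fρ)) ∂P/∂y,  v_g = (1/(fρ)) ∂P/∂x
u_g = −(−1.9×10⁻³)/(1.41×10⁻⁴ × 1.19) = 11.3 m/s;  v_g = (−2.3×10⁻³)/(1.41×10⁻⁴ × 1.19) = −13.7 m/s
|V_g| = √(u_g² + v_g²) = 17.7 m/s

17.7 m/s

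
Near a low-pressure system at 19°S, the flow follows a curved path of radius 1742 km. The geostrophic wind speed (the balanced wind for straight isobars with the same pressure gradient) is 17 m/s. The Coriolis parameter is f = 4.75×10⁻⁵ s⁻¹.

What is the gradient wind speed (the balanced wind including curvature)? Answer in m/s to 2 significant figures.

Around a low, centrifugal force acts outward with Coriolis, so pressure-gradient force balances both:
(1/ρ)|∂P/∂n| = fV + V²/R  →  V² + fR·V − fR·V_g = 0
With fR = 4.75×10⁻⁵ × 1742×10³ m = 82.7 m/s:
V = [−fR + √((fR)² + 4 fR V_g)]/2 = [−82.7 + √(82.7² + 4×82.7×17)]/2 = 14.5 m/s
Subgeostrophic (V < V_g = 17 m/s), as expected around a low.

14 m/s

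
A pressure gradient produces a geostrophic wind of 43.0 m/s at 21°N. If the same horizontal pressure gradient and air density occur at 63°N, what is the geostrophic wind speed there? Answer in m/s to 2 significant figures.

With the same pressure gradient and density, V_g ∝ 1/f ∝ 1/sin φ.
V₂ = V₁ · sin φ₁ / sin φ₂ = 43.0 × sin 21° / sin 63°
V₂ = 43.0 × 0.3584/0.8910 = 17 m/s

17 m/s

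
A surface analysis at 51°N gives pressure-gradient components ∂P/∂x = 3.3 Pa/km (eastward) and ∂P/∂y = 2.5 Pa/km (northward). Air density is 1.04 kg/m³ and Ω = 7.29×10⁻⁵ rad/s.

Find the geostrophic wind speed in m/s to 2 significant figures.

Coriolis parameter at 51°N:
f = 2Ω sin φ = 2 × 7.29×10⁻⁵ × sin 51° = 1.13×10⁻⁴ s⁻¹
Component geostrophic relations (x east, y north):
u_g = −(1/(fρ)) ∂P/∂y,  v_g = (1/(fρ)) ∂P/∂x
u_g = −(2.5×10⁻³)/(1.13×10⁻⁴ × 1.04) = −21.2 m/s;  v_g = (3.3×10⁻³)/(1.13×10⁻⁴ × 1.04) = 28.0 m/s
|V_g| = √(u_g² + v_g²) = 35.1 m/s

35 m/s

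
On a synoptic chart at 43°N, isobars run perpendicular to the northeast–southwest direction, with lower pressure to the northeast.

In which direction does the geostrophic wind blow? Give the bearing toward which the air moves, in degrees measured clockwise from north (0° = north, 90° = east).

The pressure-gradient force points toward the northeast (bearing 045°).
Geostrophic balance: in the Northern Hemisphere the Coriolis force deflects motion to the right, so the geostrophic wind blows 90° to the right of the pressure-gradient force (low pressure on the left).
Rotating 045° by 90° clockwise gives 135° — the wind blows toward the southeast.

135°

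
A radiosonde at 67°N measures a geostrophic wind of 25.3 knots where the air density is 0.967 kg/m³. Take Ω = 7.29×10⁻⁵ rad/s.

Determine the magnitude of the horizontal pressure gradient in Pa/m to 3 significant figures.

Coriolis parameter at 67°N:
f = 2Ω sin φ = 2 × 7.29×10⁻⁵ × sin 67° = 1.34×10⁻⁴ s⁻¹
Wind speed in SI: 25.3 knots = 13.0 m/s
Geostrophic balance rearranged: |∂P/∂n| = f ρ V_g
|∂P/∂n| = 1.34×10⁻⁴ × 0.967 × 13.0 = 1.69×10⁻³ Pa/m

1.69×10⁻³ Pa/m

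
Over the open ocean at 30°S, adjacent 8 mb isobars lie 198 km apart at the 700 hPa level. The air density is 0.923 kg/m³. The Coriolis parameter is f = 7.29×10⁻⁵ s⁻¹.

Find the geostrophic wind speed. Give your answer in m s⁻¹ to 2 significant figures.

60 m s⁻¹

Pressure gradient: |∂P/∂n| = 800 Pa / 198000 m = 4.04×10⁻³ Pa/m
Geostrophic balance (pressure-gradient force = Coriolis force):
V_g = (1/(fρ)) |∂P/∂n| = 4.04×10⁻³ / (7.29×10⁻⁵ × 0.923) = 60.0 m/s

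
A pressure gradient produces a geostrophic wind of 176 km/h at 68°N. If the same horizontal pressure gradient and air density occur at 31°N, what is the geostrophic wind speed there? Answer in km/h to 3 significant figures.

317 km/h

With the same pressure gradient and density, V_g ∝ 1/f ∝ 1/sin φ.
V₂ = V₁ · sin φ₁ / sin φ₂ = 176 × sin 68° / sin 31°
V₂ = 176 × 0.9272/0.5150 = 317 km/h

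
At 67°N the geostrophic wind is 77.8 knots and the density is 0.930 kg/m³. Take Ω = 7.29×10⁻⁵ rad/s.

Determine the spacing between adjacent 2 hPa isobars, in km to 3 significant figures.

40.0 km

Coriolis parameter at 67°N:
f = 2Ω sin φ = 2 × 7.29×10⁻⁵ × sin 67° = 1.34×10⁻⁴ s⁻¹
Wind speed in SI: 77.8 knots = 40.0 m/s
Geostrophic balance rearranged: |∂P/∂n| = f ρ V_g
|∂P/∂n| = 1.34×10⁻⁴ × 0.930 × 40.0 = 5.00×10⁻³ Pa/m
Isobar spacing: Δn = ΔP/|∂P/∂n| = 200 Pa / 5.00×10⁻³ Pa/m = 40036 m ≈ 40.0 km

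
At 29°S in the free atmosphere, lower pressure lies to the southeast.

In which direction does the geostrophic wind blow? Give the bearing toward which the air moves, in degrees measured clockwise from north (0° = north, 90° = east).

The pressure-gradient force points toward the southeast (bearing 135°).
Geostrophic balance: in the Southern Hemisphere the Coriolis force deflects motion to the left, so the geostrophic wind blows 90° to the left of the pressure-gradient force (low pressure on the right).
Rotating 135° by 90° counterclockwise gives 045° — the wind blows toward the northeast.

045°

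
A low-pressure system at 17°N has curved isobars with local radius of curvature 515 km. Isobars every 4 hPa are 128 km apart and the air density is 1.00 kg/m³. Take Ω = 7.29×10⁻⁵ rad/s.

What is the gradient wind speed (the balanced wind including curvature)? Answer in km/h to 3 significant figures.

110 km/h

Coriolis parameter at 17°N:
f = 2Ω sin φ = 2 × 7.29×10⁻⁵ × sin 17° = 4.26×10⁻⁵ s⁻¹
Pressure gradient: |∂P/∂n| = 400 Pa / 128000 m = 3.12×10⁻³ Pa/m
Geostrophic speed: V_g = |∂P/∂n|/(fρ) = 3.12×10⁻³/(4.26×10⁻⁵ × 1.00) = 73.3 m/s
Around a low, centrifugal force acts outward with Coriolis, so pressure-gradient force balances both:
(1/ρ)|∂P/∂n| = fV + V²/R  →  V² + fR·V − fR·V_g = 0
With fR = 4.26×10⁻⁵ × 515×10³ m = 22.0 m/s:
V = [−fR + √((fR)² + 4 fR V_g)]/2 = [−22.0 + √(22.0² + 4×22.0×73.3)]/2 = 30.6 m/s
Subgeostrophic (V < V_g = 73.3 m/s), as expected around a low.
Converting: 30.6 m/s × 3.6 = 110 km/h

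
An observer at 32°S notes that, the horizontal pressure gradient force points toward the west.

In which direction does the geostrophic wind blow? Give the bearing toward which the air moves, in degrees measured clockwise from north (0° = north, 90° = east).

The pressure-gradient force points toward the west (bearing 270°).
Geostrophic balance: in the Southern Hemisphere the Coriolis force deflects motion to the left, so the geostrophic wind blows 90° to the left of the pressure-gradient force (low pressure on the right).
Rotating 270° by 90° counterclockwise gives 180° — the wind blows toward the south.

180°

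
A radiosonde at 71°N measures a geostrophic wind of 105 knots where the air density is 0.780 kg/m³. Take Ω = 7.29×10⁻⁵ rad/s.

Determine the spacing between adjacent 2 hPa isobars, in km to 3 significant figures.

34.4 km

Coriolis parameter at 71°N:
f = 2Ω sin φ = 2 × 7.29×10⁻⁵ × sin 71° = 1.38×10⁻⁴ s⁻¹
Wind speed in SI: 105 knots = 54.0 m/s
Geostrophic balance rearranged: |∂P/∂n| = f ρ V_g
|∂P/∂n| = 1.38×10⁻⁴ × 0.780 × 54.0 = 5.81×10⁻³ Pa/m
Isobar spacing: Δn = ΔP/|∂P/∂n| = 200 Pa / 5.81×10⁻³ Pa/m = 34433 m ≈ 34.4 km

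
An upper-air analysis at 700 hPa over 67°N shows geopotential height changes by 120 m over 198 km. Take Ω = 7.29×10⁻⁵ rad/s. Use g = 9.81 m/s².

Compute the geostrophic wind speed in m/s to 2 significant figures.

44 m/s

Coriolis parameter at 67°N:
f = 2Ω sin φ = 2 × 7.29×10⁻⁵ × sin 67° = 1.34×10⁻⁴ s⁻¹
Height gradient: |∂Z/∂n| = 120 m / 198000 m = 6.06×10⁻⁴
On a pressure surface, geostrophic balance gives V_g = (g/f)|∂Z/∂n|:
V_g = 9.81 × 6.06×10⁻⁴ / 1.34×10⁻⁴ = 44.3 m/s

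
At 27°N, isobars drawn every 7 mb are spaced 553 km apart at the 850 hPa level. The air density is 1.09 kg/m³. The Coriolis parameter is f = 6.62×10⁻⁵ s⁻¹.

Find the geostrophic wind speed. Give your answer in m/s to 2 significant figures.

Pressure gradient: |∂P/∂n| = 700 Pa / 553000 m = 1.27×10⁻³ Pa/m
Geostrophic balance (pressure-gradient force = Coriolis force):
V_g = (1/(fρ)) |∂P/∂n| = 1.27×10⁻³ / (6.62×10⁻⁵ × 1.09) = 17.5 m/s

18 m/s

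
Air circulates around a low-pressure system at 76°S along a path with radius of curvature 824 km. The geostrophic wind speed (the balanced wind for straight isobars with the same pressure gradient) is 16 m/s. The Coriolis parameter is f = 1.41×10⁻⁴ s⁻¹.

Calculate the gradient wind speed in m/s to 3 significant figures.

14.3 m/s

Around a low, centrifugal force acts outward with Coriolis, so pressure-gradient force balances both:
(1/ρ)|∂P/∂n| = fV + V²/R  →  V² + fR·V − fR·V_g = 0
With fR = 1.41×10⁻⁴ × 824×10³ m = 116 m/s:
V = [−fR + √((fR)² + 4 fR V_g)]/2 = [−116 + √(116² + 4×116×16)]/2 = 14.3 m/s
Subgeostrophic (V < V_g = 16 m/s), as expected around a low.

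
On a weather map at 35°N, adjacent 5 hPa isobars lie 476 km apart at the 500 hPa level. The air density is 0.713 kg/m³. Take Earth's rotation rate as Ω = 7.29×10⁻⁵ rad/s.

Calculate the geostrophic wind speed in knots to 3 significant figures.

34.2 knots

Coriolis parameter at 35°N:
f = 2Ω sin φ = 2 × 7.29×10⁻⁵ × sin 35° = 8.36×10⁻⁵ s⁻¹
Pressure gradient: |∂P/∂n| = 500 Pa / 476000 m = 1.05×10⁻³ Pa/m
Geostrophic balance (pressure-gradient force = Coriolis force):
V_g = (1/(fρ)) |∂P/∂n| = 1.05×10⁻³ / (8.36×10⁻⁵ × 0.713) = 17.6 m/s
Converting: 17.6 m/s × 1.944 = 34.2 knots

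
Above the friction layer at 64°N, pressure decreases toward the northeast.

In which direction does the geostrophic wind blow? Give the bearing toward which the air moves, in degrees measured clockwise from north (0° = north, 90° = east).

The pressure-gradient force points toward the northeast (bearing 045°).
Geostrophic balance: in the Northern Hemisphere the Coriolis force deflects motion to the right, so the geostrophic wind blows 90° to the right of the pressure-gradient force (low pressure on the left).
Rotating 045° by 90° clockwise gives 135° — the wind blows toward the southeast.

135°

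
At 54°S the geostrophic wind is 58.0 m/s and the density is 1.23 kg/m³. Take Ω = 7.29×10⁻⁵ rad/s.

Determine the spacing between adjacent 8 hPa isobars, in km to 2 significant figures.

95 km

Coriolis parameter at 54°S:
f = 2Ω sin φ = 2 × 7.29×10⁻⁵ × sin 54° = 1.18×10⁻⁴ s⁻¹
Geostrophic balance rearranged: |∂P/∂n| = f ρ V_g
|∂P/∂n| = 1.18×10⁻⁴ × 1.23 × 58.0 = 8.41×10⁻³ Pa/m
Isobar spacing: Δn = ΔP/|∂P/∂n| = 800 Pa / 8.41×10⁻³ Pa/m = 95070 m ≈ 95 km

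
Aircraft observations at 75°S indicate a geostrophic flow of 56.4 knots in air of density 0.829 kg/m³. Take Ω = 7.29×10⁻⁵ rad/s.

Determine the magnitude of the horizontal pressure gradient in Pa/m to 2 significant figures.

Coriolis parameter at 75°S:
f = 2Ω sin φ = 2 × 7.29×10⁻⁵ × sin 75° = 1.41×10⁻⁴ s⁻¹
Wind speed in SI: 56.4 knots = 29.0 m/s
Geostrophic balance rearranged: |∂P/∂n| = f ρ V_g
|∂P/∂n| = 1.41×10⁻⁴ × 0.829 × 29.0 = 3.39×10⁻³ Pa/m

3.4×10⁻³ Pa/m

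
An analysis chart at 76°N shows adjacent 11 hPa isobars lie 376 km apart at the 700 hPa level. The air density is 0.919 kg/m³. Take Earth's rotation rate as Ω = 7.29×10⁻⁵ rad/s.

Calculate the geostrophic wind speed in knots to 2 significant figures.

44 knots

Coriolis parameter at 76°N:
f = 2Ω sin φ = 2 × 7.29×10⁻⁵ × sin 76° = 1.41×10⁻⁴ s⁻¹
Pressure gradient: |∂P/∂n| = 1100 Pa / 376000 m = 2.93×10⁻³ Pa/m
Geostrophic balance (pressure-gradient force = Coriolis force):
V_g = (1/(fρ)) |∂P/∂n| = 2.93×10⁻³ / (1.41×10⁻⁴ × 0.919) = 22.5 m/s
Converting: 22.5 m/s × 1.944 = 44 knots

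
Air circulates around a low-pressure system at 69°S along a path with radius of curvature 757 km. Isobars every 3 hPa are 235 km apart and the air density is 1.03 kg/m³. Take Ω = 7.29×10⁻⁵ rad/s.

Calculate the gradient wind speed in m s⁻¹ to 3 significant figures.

8.42 m s⁻¹

Coriolis parameter at 69°S:
f = 2Ω sin φ = 2 × 7.29×10⁻⁵ × sin 69° = 1.36×10⁻⁴ s⁻¹
Pressure gradient: |∂P/∂n| = 300 Pa / 235000 m = 1.28×10⁻³ Pa/m
Geostrophic speed: V_g = |∂P/∂n|/(fρ) = 1.28×10⁻³/(1.36×10⁻⁴ × 1.03) = 9.11 m/s
Around a low, centrifugal force acts outward with Coriolis, so pressure-gradient force balances both:
(1/ρ)|∂P/∂n| = fV + V²/R  →  V² + fR·V − fR·V_g = 0
With fR = 1.36×10⁻⁴ × 757×10³ m = 103 m/s:
V = [−fR + √((fR)² + 4 fR V_g)]/2 = [−103 + √(103² + 4×103×9.11)]/2 = 8.42 m/s
Subgeostrophic (V < V_g = 9.11 m/s), as expected around a low.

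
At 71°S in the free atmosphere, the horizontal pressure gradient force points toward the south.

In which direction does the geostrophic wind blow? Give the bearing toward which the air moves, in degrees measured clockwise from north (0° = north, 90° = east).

The pressure-gradient force points toward the south (bearing 180°).
Geostrophic balance: in the Southern Hemisphere the Coriolis force deflects motion to the left, so the geostrophic wind blows 90° to the left of the pressure-gradient force (low pressure on the right).
Rotating 180° by 90° counterclockwise gives 090° — the wind blows toward the east.

090°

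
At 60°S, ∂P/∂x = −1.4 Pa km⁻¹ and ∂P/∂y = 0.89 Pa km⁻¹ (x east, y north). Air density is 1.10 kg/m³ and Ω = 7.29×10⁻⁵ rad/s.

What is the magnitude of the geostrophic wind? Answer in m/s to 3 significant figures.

11.9 m/s

Coriolis parameter at 60°S:
f = 2Ω sin φ = 2 × 7.29×10⁻⁵ × sin 60° = 1.26×10⁻⁴ s⁻¹
In the Southern Hemisphere f is negative: f = −1.26×10⁻⁴ s⁻¹.
Component geostrophic relations (x east, y north):
u_g = −(1/(fρ)) ∂P/∂y,  v_g = (1/(fρ)) ∂P/∂x
u_g = −(0.89×10⁻³)/(−1.26×10⁻⁴ × 1.10) = 6.41 m/s;  v_g = (−1.4×10⁻³)/(−1.26×10⁻⁴ × 1.10) = 10.1 m/s
|V_g| = √(u_g² + v_g²) = 11.9 m/s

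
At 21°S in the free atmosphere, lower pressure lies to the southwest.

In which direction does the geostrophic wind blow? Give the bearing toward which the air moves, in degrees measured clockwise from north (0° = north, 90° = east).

135°

The pressure-gradient force points toward the southwest (bearing 225°).
Geostrophic balance: in the Southern Hemisphere the Coriolis force deflects motion to the left, so the geostrophic wind blows 90° to the left of the pressure-gradient force (low pressure on the right).
Rotating 225° by 90° counterclockwise gives 135° — the wind blows toward the southeast.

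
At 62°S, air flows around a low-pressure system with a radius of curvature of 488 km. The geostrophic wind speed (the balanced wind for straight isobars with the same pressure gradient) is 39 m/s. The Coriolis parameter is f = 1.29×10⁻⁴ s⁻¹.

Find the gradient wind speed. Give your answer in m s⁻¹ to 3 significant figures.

27.2 m s⁻¹

Around a low, centrifugal force acts outward with Coriolis, so pressure-gradient force balances both:
(1/ρ)|∂P/∂n| = fV + V²/R  →  V² + fR·V − fR·V_g = 0
With fR = 1.29×10⁻⁴ × 488×10³ m = 63.0 m/s:
V = [−fR + √((fR)² + 4 fR V_g)]/2 = [−63.0 + √(63.0² + 4×63.0×39)]/2 = 27.2 m/s
Subgeostrophic (V < V_g = 39 m/s), as expected around a low.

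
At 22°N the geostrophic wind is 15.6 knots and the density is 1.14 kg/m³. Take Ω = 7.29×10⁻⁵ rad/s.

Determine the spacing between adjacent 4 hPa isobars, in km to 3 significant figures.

800 km

Coriolis parameter at 22°N:
f = 2Ω sin φ = 2 × 7.29×10⁻⁵ × sin 22° = 5.46×10⁻⁵ s⁻¹
Wind speed in SI: 15.6 knots = 8.03 m/s
Geostrophic balance rearranged: |∂P/∂n| = f ρ V_g
|∂P/∂n| = 5.46×10⁻⁵ × 1.14 × 8.03 = 5.00×10⁻⁴ Pa/m
Isobar spacing: Δn = ΔP/|∂P/∂n| = 400 Pa / 5.00×10⁻⁴ Pa/m = 800497 m ≈ 800 km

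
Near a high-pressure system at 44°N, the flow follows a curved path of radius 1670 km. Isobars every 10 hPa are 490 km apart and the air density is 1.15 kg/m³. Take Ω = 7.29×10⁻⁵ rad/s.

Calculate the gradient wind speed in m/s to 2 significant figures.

20 m/s

Coriolis parameter at 44°N:
f = 2Ω sin φ = 2 × 7.29×10⁻⁵ × sin 44° = 1.01×10⁻⁴ s⁻¹
Pressure gradient: |∂P/∂n| = 1000 Pa / 490000 m = 2.04×10⁻³ Pa/m
Geostrophic speed: V_g = |∂P/∂n|/(fρ) = 2.04×10⁻³/(1.01×10⁻⁴ × 1.15) = 17.5 m/s
Around a high, pressure-gradient force acts outward with centrifugal, so Coriolis balances both:
fV = (1/ρ)|∂P/∂n| + V²/R  →  V² − fR·V + fR·V_g = 0
With fR = 1.01×10⁻⁴ × 1670×10³ m = 169 m/s:
V = [fR − √((fR)² − 4 fR V_g)]/2 = [169 − √(169² − 4×169×17.5)]/2 = 19.9 m/s
Supergeostrophic (V > V_g = 17.5 m/s), as expected around a high.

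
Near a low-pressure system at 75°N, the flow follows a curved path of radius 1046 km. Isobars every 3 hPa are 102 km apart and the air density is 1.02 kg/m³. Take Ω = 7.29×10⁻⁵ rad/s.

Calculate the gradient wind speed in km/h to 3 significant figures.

65.6 km/h

Coriolis parameter at 75°N:
f = 2Ω sin φ = 2 × 7.29×10⁻⁵ × sin 75° = 1.41×10⁻⁴ s⁻¹
Pressure gradient: |∂P/∂n| = 300 Pa / 102000 m = 2.94×10⁻³ Pa/m
Geostrophic speed: V_g = |∂P/∂n|/(fρ) = 2.94×10⁻³/(1.41×10⁻⁴ × 1.02) = 20.5 m/s
Around a low, centrifugal force acts outward with Coriolis, so pressure-gradient force balances both:
(1/ρ)|∂P/∂n| = fV + V²/R  →  V² + fR·V − fR·V_g = 0
With fR = 1.41×10⁻⁴ × 1046×10³ m = 147 m/s:
V = [−fR + √((fR)² + 4 fR V_g)]/2 = [−147 + √(147² + 4×147×20.5)]/2 = 18.2 m/s
Subgeostrophic (V < V_g = 20.5 m/s), as expected around a low.
Converting: 18.2 m/s × 3.6 = 65.6 km/h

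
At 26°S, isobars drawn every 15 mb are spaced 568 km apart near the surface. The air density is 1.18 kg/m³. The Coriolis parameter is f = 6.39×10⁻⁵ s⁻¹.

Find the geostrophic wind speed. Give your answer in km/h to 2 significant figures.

Pressure gradient: |∂P/∂n| = 1500 Pa / 568000 m = 2.64×10⁻³ Pa/m
Geostrophic balance (pressure-gradient force = Coriolis force):
V_g = (1/(fρ)) |∂P/∂n| = 2.64×10⁻³ / (6.39×10⁻⁵ × 1.18) = 35.0 m/s
Converting: 35.0 m/s × 3.6 = 130 km/h

130 km/h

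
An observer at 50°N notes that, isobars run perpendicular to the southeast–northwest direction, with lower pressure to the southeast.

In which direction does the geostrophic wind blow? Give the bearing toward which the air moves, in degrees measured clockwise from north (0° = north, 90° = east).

The pressure-gradient force points toward the southeast (bearing 135°).
Geostrophic balance: in the Northern Hemisphere the Coriolis force deflects motion to the right, so the geostrophic wind blows 90° to the right of the pressure-gradient force (low pressure on the left).
Rotating 135° by 90° clockwise gives 225° — the wind blows toward the southwest.

225°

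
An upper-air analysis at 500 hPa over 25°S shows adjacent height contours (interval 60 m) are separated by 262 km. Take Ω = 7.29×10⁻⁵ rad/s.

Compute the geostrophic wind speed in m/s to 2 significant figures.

36 m/s

Coriolis parameter at 25°S:
f = 2Ω sin φ = 2 × 7.29×10⁻⁵ × sin 25° = 6.16×10⁻⁵ s⁻¹
Height gradient: |∂Z/∂n| = 60 m / 262000 m = 2.29×10⁻⁴
On a pressure surface, geostrophic balance gives V_g = (g/f)|∂Z/∂n|:
V_g = 9.81 × 2.29×10⁻⁴ / 6.16×10⁻⁵ = 36.5 m/s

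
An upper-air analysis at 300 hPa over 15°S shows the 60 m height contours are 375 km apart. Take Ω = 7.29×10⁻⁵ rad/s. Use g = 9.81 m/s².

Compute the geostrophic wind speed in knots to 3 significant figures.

Coriolis parameter at 15°S:
f = 2Ω sin φ = 2 × 7.29×10⁻⁵ × sin 15° = 3.77×10⁻⁵ s⁻¹
Height gradient: |∂Z/∂n| = 60 m / 375000 m = 1.60×10⁻⁴
On a pressure surface, geostrophic balance gives V_g = (g/f)|∂Z/∂n|:
V_g = 9.81 × 1.60×10⁻⁴ / 3.77×10⁻⁵ = 41.6 m/s
Converting: 41.6 m/s × 1.944 = 80.9 knots

80.9 knots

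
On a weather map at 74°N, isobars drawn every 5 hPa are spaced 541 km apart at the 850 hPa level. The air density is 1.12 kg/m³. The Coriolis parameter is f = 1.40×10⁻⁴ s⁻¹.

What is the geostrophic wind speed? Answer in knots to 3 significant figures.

Pressure gradient: |∂P/∂n| = 500 Pa / 541000 m = 9.24×10⁻⁴ Pa/m
Geostrophic balance (pressure-gradient force = Coriolis force):
V_g = (1/(fρ)) |∂P/∂n| = 9.24×10⁻⁴ / (1.40×10⁻⁴ × 1.12) = 5.89 m/s
Converting: 5.89 m/s × 1.944 = 11.5 knots

11.5 knots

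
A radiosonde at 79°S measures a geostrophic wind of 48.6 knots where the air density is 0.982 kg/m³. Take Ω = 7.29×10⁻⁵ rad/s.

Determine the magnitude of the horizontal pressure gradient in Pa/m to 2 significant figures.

Coriolis parameter at 79°S:
f = 2Ω sin φ = 2 × 7.29×10⁻⁵ × sin 79° = 1.43×10⁻⁴ s⁻¹
Wind speed in SI: 48.6 knots = 25.0 m/s
Geostrophic balance rearranged: |∂P/∂n| = f ρ V_g
|∂P/∂n| = 1.43×10⁻⁴ × 0.982 × 25.0 = 3.51×10⁻³ Pa/m

3.5×10⁻³ Pa/m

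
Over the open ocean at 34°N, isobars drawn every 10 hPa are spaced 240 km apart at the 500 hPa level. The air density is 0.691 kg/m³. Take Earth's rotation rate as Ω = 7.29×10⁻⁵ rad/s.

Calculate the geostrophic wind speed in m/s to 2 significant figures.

74 m/s

Coriolis parameter at 34°N:
f = 2Ω sin φ = 2 × 7.29×10⁻⁵ × sin 34° = 8.15×10⁻⁵ s⁻¹
Pressure gradient: |∂P/∂n| = 1000 Pa / 240000 m = 4.17×10⁻³ Pa/m
Geostrophic balance (pressure-gradient force = Coriolis force):
V_g = (1/(fρ)) |∂P/∂n| = 4.17×10⁻³ / (8.15×10⁻⁵ × 0.691) = 74.0 m/s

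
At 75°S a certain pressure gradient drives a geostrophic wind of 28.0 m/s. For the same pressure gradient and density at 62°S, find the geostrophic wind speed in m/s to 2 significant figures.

With the same pressure gradient and density, V_g ∝ 1/f ∝ 1/sin φ.
V₂ = V₁ · sin φ₁ / sin φ₂ = 28.0 × sin 75° / sin 62°
V₂ = 28.0 × 0.9659/0.8829 = 31 m/s

31 m/s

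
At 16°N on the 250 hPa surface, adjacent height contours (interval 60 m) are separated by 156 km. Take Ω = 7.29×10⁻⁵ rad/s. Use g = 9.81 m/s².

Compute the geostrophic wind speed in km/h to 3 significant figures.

Coriolis parameter at 16°N:
f = 2Ω sin φ = 2 × 7.29×10⁻⁵ × sin 16° = 4.02×10⁻⁵ s⁻¹
Height gradient: |∂Z/∂n| = 60 m / 156000 m = 3.85×10⁻⁴
On a pressure surface, geostrophic balance gives V_g = (g/f)|∂Z/∂n|:
V_g = 9.81 × 3.85×10⁻⁴ / 4.02×10⁻⁵ = 93.9 m/s
Converting: 93.9 m/s × 3.6 = 338 km/h

338 km/h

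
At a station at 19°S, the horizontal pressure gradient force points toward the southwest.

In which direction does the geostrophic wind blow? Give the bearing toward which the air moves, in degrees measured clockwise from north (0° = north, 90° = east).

The pressure-gradient force points toward the southwest (bearing 225°).
Geostrophic balance: in the Southern Hemisphere the Coriolis force deflects motion to the left, so the geostrophic wind blows 90° to the left of the pressure-gradient force (low pressure on the right).
Rotating 225° by 90° counterclockwise gives 135° — the wind blows toward the southeast.

135°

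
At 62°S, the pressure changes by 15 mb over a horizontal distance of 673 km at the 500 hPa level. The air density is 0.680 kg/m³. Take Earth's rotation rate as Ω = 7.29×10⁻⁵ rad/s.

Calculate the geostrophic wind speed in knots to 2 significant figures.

49 knots

Coriolis parameter at 62°S:
f = 2Ω sin φ = 2 × 7.29×10⁻⁵ × sin 62° = 1.29×10⁻⁴ s⁻¹
Pressure gradient: |∂P/∂n| = 1500 Pa / 673000 m = 2.23×10⁻³ Pa/m
Geostrophic balance (pressure-gradient force = Coriolis force):
V_g = (1/(fρ)) |∂P/∂n| = 2.23×10⁻³ / (1.29×10⁻⁴ × 0.680) = 25.5 m/s
Converting: 25.5 m/s × 1.944 = 49 knots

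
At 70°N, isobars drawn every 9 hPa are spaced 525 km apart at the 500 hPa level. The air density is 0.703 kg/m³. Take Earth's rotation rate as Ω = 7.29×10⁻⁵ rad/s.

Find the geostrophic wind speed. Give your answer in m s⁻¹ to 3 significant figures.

Coriolis parameter at 70°N:
f = 2Ω sin φ = 2 × 7.29×10⁻⁵ × sin 70° = 1.37×10⁻⁴ s⁻¹
Pressure gradient: |∂P/∂n| = 900 Pa / 525000 m = 1.71×10⁻³ Pa/m
Geostrophic balance (pressure-gradient force = Coriolis force):
V_g = (1/(fρ)) |∂P/∂n| = 1.71×10⁻³ / (1.37×10⁻⁴ × 0.703) = 17.8 m/s

17.8 m s⁻¹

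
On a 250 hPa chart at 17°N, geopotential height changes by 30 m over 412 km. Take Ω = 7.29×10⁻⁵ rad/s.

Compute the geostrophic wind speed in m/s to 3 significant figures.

16.8 m/s

Coriolis parameter at 17°N:
f = 2Ω sin φ = 2 × 7.29×10⁻⁵ × sin 17° = 4.26×10⁻⁵ s⁻¹
Height gradient: |∂Z/∂n| = 30 m / 412000 m = 7.28×10⁻⁵
On a pressure surface, geostrophic balance gives V_g = (g/f)|∂Z/∂n|:
V_g = 9.81 × 7.28×10⁻⁵ / 4.26×10⁻⁵ = 16.8 m/s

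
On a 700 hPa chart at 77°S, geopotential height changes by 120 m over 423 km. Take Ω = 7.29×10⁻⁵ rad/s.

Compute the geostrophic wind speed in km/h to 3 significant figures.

Coriolis parameter at 77°S:
f = 2Ω sin φ = 2 × 7.29×10⁻⁵ × sin 77° = 1.42×10⁻⁴ s⁻¹
Height gradient: |∂Z/∂n| = 120 m / 423000 m = 2.84×10⁻⁴
On a pressure surface, geostrophic balance gives V_g = (g/f)|∂Z/∂n|:
V_g = 9.81 × 2.84×10⁻⁴ / 1.42×10⁻⁴ = 19.6 m/s
Converting: 19.6 m/s × 3.6 = 70.5 km/h

70.5 km/h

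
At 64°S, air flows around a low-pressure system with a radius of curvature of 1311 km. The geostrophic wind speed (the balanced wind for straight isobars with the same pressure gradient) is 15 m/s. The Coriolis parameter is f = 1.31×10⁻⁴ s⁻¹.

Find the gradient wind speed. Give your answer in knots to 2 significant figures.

27 knots

Around a low, centrifugal force acts outward with Coriolis, so pressure-gradient force balances both:
(1/ρ)|∂P/∂n| = fV + V²/R  →  V² + fR·V − fR·V_g = 0
With fR = 1.31×10⁻⁴ × 1311×10³ m = 172 m/s:
V = [−fR + √((fR)² + 4 fR V_g)]/2 = [−172 + √(172² + 4×172×15)]/2 = 13.9 m/s
Subgeostrophic (V < V_g = 15 m/s), as expected around a low.
Converting: 13.9 m/s × 1.944 = 27 knots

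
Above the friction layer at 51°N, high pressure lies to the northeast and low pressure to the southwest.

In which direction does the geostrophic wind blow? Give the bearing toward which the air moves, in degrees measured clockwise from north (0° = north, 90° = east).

The pressure-gradient force points toward the southwest (bearing 225°).
Geostrophic balance: in the Northern Hemisphere the Coriolis force deflects motion to the right, so the geostrophic wind blows 90° to the right of the pressure-gradient force (low pressure on the left).
Rotating 225° by 90° clockwise gives 315° — the wind blows toward the northwest.

315°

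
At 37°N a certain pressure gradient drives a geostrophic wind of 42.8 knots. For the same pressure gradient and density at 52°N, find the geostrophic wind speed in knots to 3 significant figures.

32.7 knots

With the same pressure gradient and density, V_g ∝ 1/f ∝ 1/sin φ.
V₂ = V₁ · sin φ₁ / sin φ₂ = 42.8 × sin 37° / sin 52°
V₂ = 42.8 × 0.6018/0.7880 = 32.7 knots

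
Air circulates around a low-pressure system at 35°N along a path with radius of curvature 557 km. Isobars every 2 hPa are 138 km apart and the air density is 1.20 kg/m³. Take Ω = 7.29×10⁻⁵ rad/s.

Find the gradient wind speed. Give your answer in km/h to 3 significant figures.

41.6 km/h

Coriolis parameter at 35°N:
f = 2Ω sin φ = 2 × 7.29×10⁻⁵ × sin 35° = 8.36×10⁻⁵ s⁻¹
Pressure gradient: |∂P/∂n| = 200 Pa / 138000 m = 1.45×10⁻³ Pa/m
Geostrophic speed: V_g = |∂P/∂n|/(fρ) = 1.45×10⁻³/(8.36×10⁻⁵ × 1.20) = 14.4 m/s
Around a low, centrifugal force acts outward with Coriolis, so pressure-gradient force balances both:
(1/ρ)|∂P/∂n| = fV + V²/R  →  V² + fR·V − fR·V_g = 0
With fR = 8.36×10⁻⁵ × 557×10³ m = 46.6 m/s:
V = [−fR + √((fR)² + 4 fR V_g)]/2 = [−46.6 + √(46.6² + 4×46.6×14.4)]/2 = 11.6 m/s
Subgeostrophic (V < V_g = 14.4 m/s), as expected around a low.
Converting: 11.6 m/s × 3.6 = 41.6 km/h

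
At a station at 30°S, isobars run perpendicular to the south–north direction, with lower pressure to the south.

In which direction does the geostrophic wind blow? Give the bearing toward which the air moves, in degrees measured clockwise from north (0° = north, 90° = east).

090°

The pressure-gradient force points toward the south (bearing 180°).
Geostrophic balance: in the Southern Hemisphere the Coriolis force deflects motion to the left, so the geostrophic wind blows 90° to the left of the pressure-gradient force (low pressure on the right).
Rotating 180° by 90° counterclockwise gives 090° — the wind blows toward the east.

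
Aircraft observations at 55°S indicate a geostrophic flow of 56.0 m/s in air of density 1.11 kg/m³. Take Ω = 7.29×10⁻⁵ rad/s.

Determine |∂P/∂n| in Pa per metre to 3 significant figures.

7.42×10⁻³ Pa/m

Coriolis parameter at 55°S:
f = 2Ω sin φ = 2 × 7.29×10⁻⁵ × sin 55° = 1.19×10⁻⁴ s⁻¹
Geostrophic balance rearranged: |∂P/∂n| = f ρ V_g
|∂P/∂n| = 1.19×10⁻⁴ × 1.11 × 56.0 = 7.42×10⁻³ Pa/m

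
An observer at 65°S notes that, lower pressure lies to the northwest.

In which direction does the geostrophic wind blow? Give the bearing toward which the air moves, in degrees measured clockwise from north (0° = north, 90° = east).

225°

The pressure-gradient force points toward the northwest (bearing 315°).
Geostrophic balance: in the Southern Hemisphere the Coriolis force deflects motion to the left, so the geostrophic wind blows 90° to the left of the pressure-gradient force (low pressure on the right).
Rotating 315° by 90° counterclockwise gives 225° — the wind blows toward the southwest.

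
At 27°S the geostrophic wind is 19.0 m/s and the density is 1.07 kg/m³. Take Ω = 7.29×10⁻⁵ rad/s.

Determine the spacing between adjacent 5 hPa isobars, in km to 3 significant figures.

Coriolis parameter at 27°S:
f = 2Ω sin φ = 2 × 7.29×10⁻⁵ × sin 27° = 6.62×10⁻⁵ s⁻¹
Geostrophic balance rearranged: |∂P/∂n| = f ρ V_g
|∂P/∂n| = 6.62×10⁻⁵ × 1.07 × 19.0 = 1.35×10⁻³ Pa/m
Isobar spacing: Δn = ΔP/|∂P/∂n| = 500 Pa / 1.35×10⁻³ Pa/m = 371559 m ≈ 372 km

372 km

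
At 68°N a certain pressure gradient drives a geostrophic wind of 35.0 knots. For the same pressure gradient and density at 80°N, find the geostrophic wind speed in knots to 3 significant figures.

33.0 knots

With the same pressure gradient and density, V_g ∝ 1/f ∝ 1/sin φ.
V₂ = V₁ · sin φ₁ / sin φ₂ = 35.0 × sin 68° / sin 80°
V₂ = 35.0 × 0.9272/0.9848 = 33.0 knots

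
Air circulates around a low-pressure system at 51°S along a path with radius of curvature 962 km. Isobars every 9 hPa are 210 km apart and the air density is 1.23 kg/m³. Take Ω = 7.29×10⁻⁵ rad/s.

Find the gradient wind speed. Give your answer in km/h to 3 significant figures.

90.0 km/h

Coriolis parameter at 51°S:
f = 2Ω sin φ = 2 × 7.29×10⁻⁵ × sin 51° = 1.13×10⁻⁴ s⁻¹
Pressure gradient: |∂P/∂n| = 900 Pa / 210000 m = 4.29×10⁻³ Pa/m
Geostrophic speed: V_g = |∂P/∂n|/(fρ) = 4.29×10⁻³/(1.13×10⁻⁴ × 1.23) = 30.8 m/s
Around a low, centrifugal force acts outward with Coriolis, so pressure-gradient force balances both:
(1/ρ)|∂P/∂n| = fV + V²/R  →  V² + fR·V − fR·V_g = 0
With fR = 1.13×10⁻⁴ × 962×10³ m = 109 m/s:
V = [−fR + √((fR)² + 4 fR V_g)]/2 = [−109 + √(109² + 4×109×30.8)]/2 = 25 m/s
Subgeostrophic (V < V_g = 30.8 m/s), as expected around a low.
Converting: 25 m/s × 3.6 = 90.0 km/h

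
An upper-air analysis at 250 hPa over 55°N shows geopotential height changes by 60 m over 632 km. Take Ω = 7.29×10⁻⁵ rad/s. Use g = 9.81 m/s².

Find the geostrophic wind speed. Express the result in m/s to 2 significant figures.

Coriolis parameter at 55°N:
f = 2Ω sin φ = 2 × 7.29×10⁻⁵ × sin 55° = 1.19×10⁻⁴ s⁻¹
Height gradient: |∂Z/∂n| = 60 m / 632000 m = 9.49×10⁻⁵
On a pressure surface, geostrophic balance gives V_g = (g/f)|∂Z/∂n|:
V_g = 9.81 × 9.49×10⁻⁵ / 1.19×10⁻⁴ = 7.80 m/s

7.8 m/s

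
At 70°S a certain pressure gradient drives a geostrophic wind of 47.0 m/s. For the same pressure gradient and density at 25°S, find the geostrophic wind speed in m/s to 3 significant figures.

With the same pressure gradient and density, V_g ∝ 1/f ∝ 1/sin φ.
V₂ = V₁ · sin φ₁ / sin φ₂ = 47.0 × sin 70° / sin 25°
V₂ = 47.0 × 0.9397/0.4226 = 105 m/s

105 m/s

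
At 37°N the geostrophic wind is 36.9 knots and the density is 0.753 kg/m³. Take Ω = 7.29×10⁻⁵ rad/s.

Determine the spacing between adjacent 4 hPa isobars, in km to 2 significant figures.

320 km

Coriolis parameter at 37°N:
f = 2Ω sin φ = 2 × 7.29×10⁻⁵ × sin 37° = 8.77×10⁻⁵ s⁻¹
Wind speed in SI: 36.9 knots = 19.0 m/s
Geostrophic balance rearranged: |∂P/∂n| = f ρ V_g
|∂P/∂n| = 8.77×10⁻⁵ × 0.753 × 19.0 = 1.25×10⁻³ Pa/m
Isobar spacing: Δn = ΔP/|∂P/∂n| = 400 Pa / 1.25×10⁻³ Pa/m = 318919 m ≈ 320 km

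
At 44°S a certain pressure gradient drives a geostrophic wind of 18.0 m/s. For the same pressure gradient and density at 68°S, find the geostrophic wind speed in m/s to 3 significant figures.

13.5 m/s

With the same pressure gradient and density, V_g ∝ 1/f ∝ 1/sin φ.
V₂ = V₁ · sin φ₁ / sin φ₂ = 18.0 × sin 44° / sin 68°
V₂ = 18.0 × 0.6947/0.9272 = 13.5 m/s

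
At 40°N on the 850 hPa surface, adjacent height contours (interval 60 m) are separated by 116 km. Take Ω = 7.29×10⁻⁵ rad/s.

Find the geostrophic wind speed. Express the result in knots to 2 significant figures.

110 knots

Coriolis parameter at 40°N:
f = 2Ω sin φ = 2 × 7.29×10⁻⁵ × sin 40° = 9.37×10⁻⁵ s⁻¹
Height gradient: |∂Z/∂n| = 60 m / 116000 m = 5.17×10⁻⁴
On a pressure surface, geostrophic balance gives V_g = (g/f)|∂Z/∂n|:
V_g = 9.81 × 5.17×10⁻⁴ / 9.37×10⁻⁵ = 54.1 m/s
Converting: 54.1 m/s × 1.944 = 110 knots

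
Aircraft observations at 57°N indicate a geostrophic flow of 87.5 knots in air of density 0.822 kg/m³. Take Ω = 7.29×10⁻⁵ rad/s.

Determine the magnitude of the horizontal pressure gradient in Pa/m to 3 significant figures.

Coriolis parameter at 57°N:
f = 2Ω sin φ = 2 × 7.29×10⁻⁵ × sin 57° = 1.22×10⁻⁴ s⁻¹
Wind speed in SI: 87.5 knots = 45.0 m/s
Geostrophic balance rearranged: |∂P/∂n| = f ρ V_g
|∂P/∂n| = 1.22×10⁻⁴ × 0.822 × 45.0 = 4.52×10⁻³ Pa/m

4.52×10⁻³ Pa/m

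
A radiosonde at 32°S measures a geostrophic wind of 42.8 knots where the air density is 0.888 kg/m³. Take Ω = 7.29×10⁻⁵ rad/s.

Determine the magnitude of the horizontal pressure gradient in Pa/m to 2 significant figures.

1.5×10⁻³ Pa/m

Coriolis parameter at 32°S:
f = 2Ω sin φ = 2 × 7.29×10⁻⁵ × sin 32° = 7.73×10⁻⁵ s⁻¹
Wind speed in SI: 42.8 knots = 22.0 m/s
Geostrophic balance rearranged: |∂P/∂n| = f ρ V_g
|∂P/∂n| = 7.73×10⁻⁵ × 0.888 × 22.0 = 1.51×10⁻³ Pa/m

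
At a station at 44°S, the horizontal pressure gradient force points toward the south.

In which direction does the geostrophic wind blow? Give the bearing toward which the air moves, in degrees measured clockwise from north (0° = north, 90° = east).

090°

The pressure-gradient force points toward the south (bearing 180°).
Geostrophic balance: in the Southern Hemisphere the Coriolis force deflects motion to the left, so the geostrophic wind blows 90° to the left of the pressure-gradient force (low pressure on the right).
Rotating 180° by 90° counterclockwise gives 090° — the wind blows toward the east.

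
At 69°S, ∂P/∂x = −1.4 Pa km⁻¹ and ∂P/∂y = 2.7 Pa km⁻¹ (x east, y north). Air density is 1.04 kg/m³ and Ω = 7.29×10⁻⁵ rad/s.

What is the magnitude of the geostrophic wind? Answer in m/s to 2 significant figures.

Coriolis parameter at 69°S:
f = 2Ω sin φ = 2 × 7.29×10⁻⁵ × sin 69° = 1.36×10⁻⁴ s⁻¹
In the Southern Hemisphere f is negative: f = −1.36×10⁻⁴ s⁻¹.
Component geostrophic relations (x east, y north):
u_g = −(1/(fρ)) ∂P/∂y,  v_g = (1/(fρ)) ∂P/∂x
u_g = −(2.7×10⁻³)/(−1.36×10⁻⁴ × 1.04) = 19.1 m/s;  v_g = (−1.4×10⁻³)/(−1.36×10⁻⁴ × 1.04) = 9.89 m/s
|V_g| = √(u_g² + v_g²) = 21.5 m/s

21 m/s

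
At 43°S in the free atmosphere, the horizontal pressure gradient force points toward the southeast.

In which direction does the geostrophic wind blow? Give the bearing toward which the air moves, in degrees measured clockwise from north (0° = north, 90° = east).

The pressure-gradient force points toward the southeast (bearing 135°).
Geostrophic balance: in the Southern Hemisphere the Coriolis force deflects motion to the left, so the geostrophic wind blows 90° to the left of the pressure-gradient force (low pressure on the right).
Rotating 135° by 90° counterclockwise gives 045° — the wind blows toward the northeast.

045°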